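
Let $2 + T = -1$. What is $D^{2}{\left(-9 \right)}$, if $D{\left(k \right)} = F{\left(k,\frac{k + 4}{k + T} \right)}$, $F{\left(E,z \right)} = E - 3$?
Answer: $144$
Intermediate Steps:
$T = -3$ ($T = -2 - 1 = -3$)
$F{\left(E,z \right)} = -3 + E$
$D{\left(k \right)} = -3 + k$
$D^{2}{\left(-9 \right)} = \left(-3 - 9\right)^{2} = \left(-12\right)^{2} = 144$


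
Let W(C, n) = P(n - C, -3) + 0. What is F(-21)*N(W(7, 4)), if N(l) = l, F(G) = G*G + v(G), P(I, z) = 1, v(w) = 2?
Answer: 443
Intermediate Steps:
W(C, n) = 1 (W(C, n) = 1 + 0 = 1)
F(G) = 2 + G² (F(G) = G*G + 2 = G² + 2 = 2 + G²)
F(-21)*N(W(7, 4)) = (2 + (-21)²)*1 = (2 + 441)*1 = 443*1 = 443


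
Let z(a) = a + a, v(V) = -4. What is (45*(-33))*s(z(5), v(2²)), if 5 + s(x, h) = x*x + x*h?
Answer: -81675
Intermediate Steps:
z(a) = 2*a
s(x, h) = -5 + x² + h*x (s(x, h) = -5 + (x*x + x*h) = -5 + (x² + h*x) = -5 + x² + h*x)
(45*(-33))*s(z(5), v(2²)) = (45*(-33))*(-5 + (2*5)² - 8*5) = -1485*(-5 + 10² - 4*10) = -1485*(-5 + 100 - 40) = -1485*55 = -81675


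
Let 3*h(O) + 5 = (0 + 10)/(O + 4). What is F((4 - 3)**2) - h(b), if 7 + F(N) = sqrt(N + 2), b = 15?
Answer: -314/57 + sqrt(3) ≈ -3.7767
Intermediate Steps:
F(N) = -7 + sqrt(2 + N) (F(N) = -7 + sqrt(N + 2) = -7 + sqrt(2 + N))
h(O) = -5/3 + 10/(3*(4 + O)) (h(O) = -5/3 + ((0 + 10)/(O + 4))/3 = -5/3 + (10/(4 + O))/3 = -5/3 + 10/(3*(4 + O)))
F((4 - 3)**2) - h(b) = (-7 + sqrt(2 + (4 - 3)**2)) - 5*(-2 - 1*15)/(3*(4 + 15)) = (-7 + sqrt(2 + 1**2)) - 5*(-2 - 15)/(3*19) = (-7 + sqrt(2 + 1)) - 5*(-17)/(3*19) = (-7 + sqrt(3)) - 1*(-85/57) = (-7 + sqrt(3)) + 85/57 = -314/57 + sqrt(3)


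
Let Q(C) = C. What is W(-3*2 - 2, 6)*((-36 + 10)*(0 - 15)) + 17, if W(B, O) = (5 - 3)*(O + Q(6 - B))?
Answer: 15617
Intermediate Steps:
W(B, O) = 12 - 2*B + 2*O (W(B, O) = (5 - 3)*(O + (6 - B)) = 2*(6 + O - B) = 12 - 2*B + 2*O)
W(-3*2 - 2, 6)*((-36 + 10)*(0 - 15)) + 17 = (12 - 2*(-3*2 - 2) + 2*6)*((-36 + 10)*(0 - 15)) + 17 = (12 - 2*(-6 - 2) + 12)*(-26*(-15)) + 17 = (12 - 2*(-8) + 12)*390 + 17 = (12 + 16 + 12)*390 + 17 = 40*390 + 17 = 15600 + 17 = 15617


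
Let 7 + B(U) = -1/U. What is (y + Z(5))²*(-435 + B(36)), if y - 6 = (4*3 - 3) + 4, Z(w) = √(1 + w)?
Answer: -5840071/36 - 302347*√6/18 ≈ -2.0337e+5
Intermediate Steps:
B(U) = -7 - 1/U
y = 19 (y = 6 + ((4*3 - 3) + 4) = 6 + ((12 - 3) + 4) = 6 + (9 + 4) = 6 + 13 = 19)
(y + Z(5))²*(-435 + B(36)) = (19 + √(1 + 5))²*(-435 + (-7 - 1/36)) = (19 + √6)²*(-435 + (-7 - 1*1/36)) = (19 + √6)²*(-435 + (-7 - 1/36)) = (19 + √6)²*(-435 - 253/36) = (19 + √6)²*(-15913/36) = -15913*(19 + √6)²/36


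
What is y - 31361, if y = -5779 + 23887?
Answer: -13253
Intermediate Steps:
y = 18108
y - 31361 = 18108 - 31361 = -13253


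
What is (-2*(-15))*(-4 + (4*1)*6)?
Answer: 600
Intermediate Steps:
(-2*(-15))*(-4 + (4*1)*6) = 30*(-4 + 4*6) = 30*(-4 + 24) = 30*20 = 600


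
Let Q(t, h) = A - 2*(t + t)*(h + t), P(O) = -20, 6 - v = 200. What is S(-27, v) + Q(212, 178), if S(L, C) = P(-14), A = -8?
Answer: -330748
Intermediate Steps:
v = -194 (v = 6 - 1*200 = 6 - 200 = -194)
Q(t, h) = -8 - 4*t*(h + t) (Q(t, h) = -8 - 2*(t + t)*(h + t) = -8 - 2*2*t*(h + t) = -8 - 4*t*(h + t))
S(L, C) = -20
S(-27, v) + Q(212, 178) = -20 + (-8 - 4*212**2 - 4*178*212) = -20 + (-8 - 4*44944 - 150944) = -20 + (-8 - 179776 - 150944) = -20 - 330728 = -330748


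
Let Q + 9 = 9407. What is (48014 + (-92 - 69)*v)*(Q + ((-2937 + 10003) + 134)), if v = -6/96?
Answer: 6376827115/8 ≈ 7.9710e+8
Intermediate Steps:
Q = 9398 (Q = -9 + 9407 = 9398)
v = -1/16 (v = -6*1/96 = -1/16 ≈ -0.062500)
(48014 + (-92 - 69)*v)*(Q + ((-2937 + 10003) + 134)) = (48014 + (-92 - 69)*(-1/16))*(9398 + ((-2937 + 10003) + 134)) = (48014 - 161*(-1/16))*(9398 + (7066 + 134)) = (48014 + 161/16)*(9398 + 7200) = (768385/16)*16598 = 6376827115/8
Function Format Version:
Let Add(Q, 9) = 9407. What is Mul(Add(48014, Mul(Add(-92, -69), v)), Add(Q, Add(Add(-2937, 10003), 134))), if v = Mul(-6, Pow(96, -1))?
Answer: Rational(6376827115, 8) ≈ 7.9710e+8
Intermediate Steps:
Q = 9398 (Q = Add(-9, 9407) = 9398)
v = Rational(-1, 16) (v = Mul(-6, Rational(1, 96)) = Rational(-1, 16) ≈ -0.062500)
Mul(Add(48014, Mul(Add(-92, -69), v)), Add(Q, Add(Add(-2937, 10003), 134))) = Mul(Add(48014, Mul(Add(-92, -69), Rational(-1, 16))), Add(9398, Add(Add(-2937, 10003), 134))) = Mul(Add(48014, Mul(-161, Rational(-1, 16))), Add(9398, Add(7066, 134))) = Mul(Add(48014, Rational(161, 16)), Add(9398, 7200)) = Mul(Rational(768385, 16), 16598) = Rational(6376827115, 8)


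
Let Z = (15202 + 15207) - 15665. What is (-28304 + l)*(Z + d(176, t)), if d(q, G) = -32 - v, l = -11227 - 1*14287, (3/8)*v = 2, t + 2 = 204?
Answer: -2374450160/3 ≈ -7.9148e+8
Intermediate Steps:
t = 202 (t = -2 + 204 = 202)
v = 16/3 (v = (8/3)*2 = 16/3 ≈ 5.3333)
Z = 14744 (Z = 30409 - 15665 = 14744)
l = -25514 (l = -11227 - 14287 = -25514)
d(q, G) = -112/3 (d(q, G) = -32 - 1*16/3 = -32 - 16/3 = -112/3)
(-28304 + l)*(Z + d(176, t)) = (-28304 - 25514)*(14744 - 112/3) = -53818*44120/3 = -2374450160/3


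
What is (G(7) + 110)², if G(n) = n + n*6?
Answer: 25281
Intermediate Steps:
G(n) = 7*n (G(n) = n + 6*n = 7*n)
(G(7) + 110)² = (7*7 + 110)² = (49 + 110)² = 159² = 25281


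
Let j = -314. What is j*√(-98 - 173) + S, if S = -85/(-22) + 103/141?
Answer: 14251/3102 - 314*I*√271 ≈ 4.5941 - 5169.1*I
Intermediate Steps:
S = 14251/3102 (S = -85*(-1/22) + 103*(1/141) = 85/22 + 103/141 = 14251/3102 ≈ 4.5941)
j*√(-98 - 173) + S = -314*√(-98 - 173) + 14251/3102 = -314*I*√271 + 14251/3102 = 14251/3102 - 314*I*√271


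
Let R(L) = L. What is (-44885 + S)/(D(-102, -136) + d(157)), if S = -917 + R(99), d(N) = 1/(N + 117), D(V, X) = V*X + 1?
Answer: -1788946/543029 ≈ -3.2944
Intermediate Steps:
D(V, X) = 1 + V*X
d(N) = 1/(117 + N)
S = -818 (S = -917 + 99 = -818)
(-44885 + S)/(D(-102, -136) + d(157)) = (-44885 - 818)/((1 - 102*(-136)) + 1/(117 + 157)) = -45703/((1 + 13872) + 1/274) = -45703/(13873 + 1/274) = -45703/3801203/274 = -45703*274/3801203 = -1788946/543029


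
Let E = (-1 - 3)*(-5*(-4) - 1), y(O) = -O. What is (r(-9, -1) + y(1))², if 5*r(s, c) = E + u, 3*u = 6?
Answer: 6241/25 ≈ 249.64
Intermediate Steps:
u = 2 (u = (⅓)*6 = 2)
E = -76 (E = -4*(20 - 1) = -4*19 = -76)
r(s, c) = -74/5 (r(s, c) = (-76 + 2)/5 = (⅕)*(-74) = -74/5)
(r(-9, -1) + y(1))² = (-74/5 - 1*1)² = (-74/5 - 1)² = (-79/5)² = 6241/25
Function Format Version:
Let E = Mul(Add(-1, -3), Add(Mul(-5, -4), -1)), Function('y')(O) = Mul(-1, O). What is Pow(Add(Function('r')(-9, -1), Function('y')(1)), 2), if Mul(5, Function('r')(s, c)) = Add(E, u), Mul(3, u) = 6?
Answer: Rational(6241, 25) ≈ 249.64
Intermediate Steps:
u = 2 (u = Mul(Rational(1, 3), 6) = 2)
E = -76 (E = Mul(-4, Add(20, -1)) = Mul(-4, 19) = -76)
Function('r')(s, c) = Rational(-74, 5) (Function('r')(s, c) = Mul(Rational(1, 5), Add(-76, 2)) = Mul(Rational(1, 5), -74) = Rational(-74, 5))
Pow(Add(Function('r')(-9, -1), Function('y')(1)), 2) = Pow(Add(Rational(-74, 5), Mul(-1, 1)), 2) = Pow(Add(Rational(-74, 5), -1), 2) = Pow(Rational(-79, 5), 2) = Rational(6241, 25)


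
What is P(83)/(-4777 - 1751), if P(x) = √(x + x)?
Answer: -√166/6528 ≈ -0.0019737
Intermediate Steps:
P(x) = √2*√x (P(x) = √(2*x) = √2*√x)
P(83)/(-4777 - 1751) = (√2*√83)/(-4777 - 1751) = √166/(-6528) = √166*(-1/6528) = -√166/6528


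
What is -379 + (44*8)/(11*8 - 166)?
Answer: -14957/39 ≈ -383.51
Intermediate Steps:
-379 + (44*8)/(11*8 - 166) = -379 + 352/(88 - 166) = -379 + 352/(-78) = -379 + 352*(-1/78) = -379 - 176/39 = -14957/39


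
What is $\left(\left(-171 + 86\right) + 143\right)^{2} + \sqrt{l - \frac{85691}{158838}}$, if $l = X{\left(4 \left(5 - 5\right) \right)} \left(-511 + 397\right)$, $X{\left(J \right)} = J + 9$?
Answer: $3364 + \frac{i \sqrt{25899088497402}}{158838} \approx 3364.0 + 32.04 i$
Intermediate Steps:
$X{\left(J \right)} = 9 + J$
$l = -1026$ ($l = \left(9 + 4 \left(5 - 5\right)\right) \left(-511 + 397\right) = \left(9 + 4 \cdot 0\right) \left(-114\right) = \left(9 + 0\right) \left(-114\right) = 9 \left(-114\right) = -1026$)
$\left(\left(-171 + 86\right) + 143\right)^{2} + \sqrt{l - \frac{85691}{158838}} = \left(\left(-171 + 86\right) + 143\right)^{2} + \sqrt{-1026 - \frac{85691}{158838}} = \left(-85 + 143\right)^{2} + \sqrt{-1026 - \frac{85691}{158838}} = 58^{2} + \sqrt{-1026 - \frac{85691}{158838}} = 3364 + \sqrt{- \frac{163053479}{158838}} = 3364 + \frac{i \sqrt{25899088497402}}{158838}$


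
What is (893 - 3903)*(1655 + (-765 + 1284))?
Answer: -6543740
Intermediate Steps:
(893 - 3903)*(1655 + (-765 + 1284)) = -3010*(1655 + 519) = -3010*2174 = -6543740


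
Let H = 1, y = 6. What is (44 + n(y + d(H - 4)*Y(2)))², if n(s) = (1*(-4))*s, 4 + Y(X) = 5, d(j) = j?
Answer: 1024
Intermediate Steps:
Y(X) = 1 (Y(X) = -4 + 5 = 1)
n(s) = -4*s
(44 + n(y + d(H - 4)*Y(2)))² = (44 - 4*(6 + (1 - 4)*1))² = (44 - 4*(6 - 3*1))² = (44 - 4*(6 - 3))² = (44 - 4*3)² = (44 - 12)² = 32² = 1024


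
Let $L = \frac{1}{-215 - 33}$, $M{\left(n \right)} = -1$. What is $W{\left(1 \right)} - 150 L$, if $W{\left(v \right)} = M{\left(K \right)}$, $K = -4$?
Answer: $- \frac{49}{124} \approx -0.39516$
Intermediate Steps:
$W{\left(v \right)} = -1$
$L = - \frac{1}{248}$ ($L = \frac{1}{-248} = - \frac{1}{248} \approx -0.0040323$)
$W{\left(1 \right)} - 150 L = -1 - - \frac{75}{124} = -1 + \frac{75}{124} = - \frac{49}{124}$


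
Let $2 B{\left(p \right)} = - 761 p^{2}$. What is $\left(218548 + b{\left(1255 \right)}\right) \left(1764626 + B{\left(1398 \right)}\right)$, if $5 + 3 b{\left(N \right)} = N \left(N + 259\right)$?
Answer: $-632014990840688$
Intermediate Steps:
$b{\left(N \right)} = - \frac{5}{3} + \frac{N \left(259 + N\right)}{3}$ ($b{\left(N \right)} = - \frac{5}{3} + \frac{N \left(N + 259\right)}{3} = - \frac{5}{3} + \frac{N \left(259 + N\right)}{3}$)
$B{\left(p \right)} = - \frac{761 p^{2}}{2}$ ($B{\left(p \right)} = \frac{\left(-761\right) p^{2}}{2} = - \frac{761 p^{2}}{2}$)
$\left(218548 + b{\left(1255 \right)}\right) \left(1764626 + B{\left(1398 \right)}\right) = \left(218548 + \left(- \frac{5}{3} + \frac{1255^{2}}{3} + \frac{259}{3} \cdot 1255\right)\right) \left(1764626 - \frac{761 \cdot 1398^{2}}{2}\right) = \left(218548 + \left(- \frac{5}{3} + \frac{1}{3} \cdot 1575025 + \frac{325045}{3}\right)\right) \left(1764626 - 743650722\right) = \left(218548 + \left(- \frac{5}{3} + \frac{1575025}{3} + \frac{325045}{3}\right)\right) \left(1764626 - 743650722\right) = \left(218548 + 633355\right) \left(-741886096\right) = 851903 \left(-741886096\right) = -632014990840688$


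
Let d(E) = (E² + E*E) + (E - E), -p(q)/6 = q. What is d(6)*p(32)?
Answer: -13824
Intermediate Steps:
p(q) = -6*q
d(E) = 2*E² (d(E) = (E² + E²) + 0 = 2*E² + 0 = 2*E²)
d(6)*p(32) = (2*6²)*(-6*32) = (2*36)*(-192) = 72*(-192) = -13824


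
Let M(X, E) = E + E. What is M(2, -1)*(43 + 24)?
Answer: -134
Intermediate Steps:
M(X, E) = 2*E
M(2, -1)*(43 + 24) = (2*(-1))*(43 + 24) = -2*67 = -134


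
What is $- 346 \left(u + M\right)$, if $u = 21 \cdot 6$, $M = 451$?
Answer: $-199642$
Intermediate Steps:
$u = 126$
$- 346 \left(u + M\right) = - 346 \left(126 + 451\right) = \left(-346\right) 577 = -199642$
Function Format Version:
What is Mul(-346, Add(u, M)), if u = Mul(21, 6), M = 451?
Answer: -199642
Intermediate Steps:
u = 126
Mul(-346, Add(u, M)) = Mul(-346, Add(126, 451)) = Mul(-346, 577) = -199642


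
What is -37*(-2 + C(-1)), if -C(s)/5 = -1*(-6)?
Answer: 1184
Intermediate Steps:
C(s) = -30 (C(s) = -(-5)*(-6) = -5*6 = -30)
-37*(-2 + C(-1)) = -37*(-2 - 30) = -37*(-32) = 1184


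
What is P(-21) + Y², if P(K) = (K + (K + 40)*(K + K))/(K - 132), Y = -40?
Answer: 27291/17 ≈ 1605.4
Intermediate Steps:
P(K) = (K + 2*K*(40 + K))/(-132 + K) (P(K) = (K + (40 + K)*(2*K))/(-132 + K) = (K + 2*K*(40 + K))/(-132 + K))
P(-21) + Y² = -21*(81 + 2*(-21))/(-132 - 21) + (-40)² = -21*(81 - 42)/(-153) + 1600 = -21*(-1/153)*39 + 1600 = 91/17 + 1600 = 27291/17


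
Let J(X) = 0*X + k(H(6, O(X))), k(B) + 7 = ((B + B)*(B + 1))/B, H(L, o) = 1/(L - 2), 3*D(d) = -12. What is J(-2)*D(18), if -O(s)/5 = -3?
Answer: 18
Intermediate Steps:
D(d) = -4 (D(d) = (1/3)*(-12) = -4)
O(s) = 15 (O(s) = -5*(-3) = 15)
H(L, o) = 1/(-2 + L)
k(B) = -5 + 2*B (k(B) = -7 + ((B + B)*(B + 1))/B = -7 + ((2*B)*(1 + B))/B = -7 + (2*B*(1 + B))/B = -7 + (2 + 2*B) = -5 + 2*B)
J(X) = -9/2 (J(X) = 0*X + (-5 + 2/(-2 + 6)) = 0 + (-5 + 2/4) = 0 + (-5 + 2*(1/4)) = 0 + (-5 + 1/2) = 0 - 9/2 = -9/2)
J(-2)*D(18) = -9/2*(-4) = 18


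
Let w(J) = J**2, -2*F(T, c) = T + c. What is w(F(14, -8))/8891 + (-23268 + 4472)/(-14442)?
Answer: 83622607/64201911 ≈ 1.3025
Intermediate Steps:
F(T, c) = -T/2 - c/2 (F(T, c) = -(T + c)/2 = -T/2 - c/2)
w(F(14, -8))/8891 + (-23268 + 4472)/(-14442) = (-1/2*14 - 1/2*(-8))**2/8891 + (-23268 + 4472)/(-14442) = (-7 + 4)**2*(1/8891) - 18796*(-1/14442) = (-3)**2*(1/8891) + 9398/7221 = 9*(1/8891) + 9398/7221 = 9/8891 + 9398/7221 = 83622607/64201911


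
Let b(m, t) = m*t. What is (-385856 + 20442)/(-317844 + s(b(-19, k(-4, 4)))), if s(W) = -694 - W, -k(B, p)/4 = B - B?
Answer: 182707/159269 ≈ 1.1472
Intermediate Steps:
k(B, p) = 0 (k(B, p) = -4*(B - B) = -4*0 = 0)
(-385856 + 20442)/(-317844 + s(b(-19, k(-4, 4)))) = (-385856 + 20442)/(-317844 + (-694 - (-19)*0)) = -365414/(-317844 + (-694 - 1*0)) = -365414/(-317844 + (-694 + 0)) = -365414/(-317844 - 694) = -365414/(-318538) = -365414*(-1/318538) = 182707/159269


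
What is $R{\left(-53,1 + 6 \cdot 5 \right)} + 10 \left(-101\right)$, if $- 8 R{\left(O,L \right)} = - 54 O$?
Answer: $- \frac{5471}{4} \approx -1367.8$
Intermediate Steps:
$R{\left(O,L \right)} = \frac{27 O}{4}$ ($R{\left(O,L \right)} = - \frac{\left(-54\right) O}{8} = \frac{27 O}{4}$)
$R{\left(-53,1 + 6 \cdot 5 \right)} + 10 \left(-101\right) = \frac{27}{4} \left(-53\right) + 10 \left(-101\right) = - \frac{1431}{4} - 1010 = - \frac{5471}{4}$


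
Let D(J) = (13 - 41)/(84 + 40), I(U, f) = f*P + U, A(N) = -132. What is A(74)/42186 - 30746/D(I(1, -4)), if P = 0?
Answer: 6701428752/49217 ≈ 1.3616e+5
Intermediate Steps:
I(U, f) = U (I(U, f) = f*0 + U = 0 + U = U)
D(J) = -7/31 (D(J) = -28/124 = -28*1/124 = -7/31)
A(74)/42186 - 30746/D(I(1, -4)) = -132/42186 - 30746/(-7/31) = -132*1/42186 - 30746*(-31/7) = -22/7031 + 953126/7 = 6701428752/49217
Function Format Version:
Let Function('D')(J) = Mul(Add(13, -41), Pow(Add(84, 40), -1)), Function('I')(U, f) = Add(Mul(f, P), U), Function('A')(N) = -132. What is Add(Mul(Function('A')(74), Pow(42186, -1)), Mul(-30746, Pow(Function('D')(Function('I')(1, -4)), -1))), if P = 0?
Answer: Rational(6701428752, 49217) ≈ 1.3616e+5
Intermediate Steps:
Function('I')(U, f) = U (Function('I')(U, f) = Add(Mul(f, 0), U) = Add(0, U) = U)
Function('D')(J) = Rational(-7, 31) (Function('D')(J) = Mul(-28, Pow(124, -1)) = Mul(-28, Rational(1, 124)) = Rational(-7, 31))
Add(Mul(Function('A')(74), Pow(42186, -1)), Mul(-30746, Pow(Function('D')(Function('I')(1, -4)), -1))) = Add(Mul(-132, Pow(42186, -1)), Mul(-30746, Pow(Rational(-7, 31), -1))) = Add(Mul(-132, Rational(1, 42186)), Mul(-30746, Rational(-31, 7))) = Add(Rational(-22, 7031), Rational(953126, 7)) = Rational(6701428752, 49217)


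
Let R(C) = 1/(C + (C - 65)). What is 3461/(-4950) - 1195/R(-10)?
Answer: 502792789/4950 ≈ 1.0157e+5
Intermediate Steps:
R(C) = 1/(-65 + 2*C) (R(C) = 1/(C + (-65 + C)) = 1/(-65 + 2*C))
3461/(-4950) - 1195/R(-10) = 3461/(-4950) - 1195/(1/(-65 + 2*(-10))) = 3461*(-1/4950) - 1195/(1/(-65 - 20)) = -3461/4950 - 1195/(1/(-85)) = -3461/4950 - 1195/(-1/85) = -3461/4950 - 1195*(-85) = -3461/4950 + 101575 = 502792789/4950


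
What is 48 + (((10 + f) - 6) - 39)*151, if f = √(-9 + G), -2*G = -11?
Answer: -5237 + 151*I*√14/2 ≈ -5237.0 + 282.5*I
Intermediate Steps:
G = 11/2 (G = -½*(-11) = 11/2 ≈ 5.5000)
f = I*√14/2 (f = √(-9 + 11/2) = √(-7/2) = I*√14/2 ≈ 1.8708*I)
48 + (((10 + f) - 6) - 39)*151 = 48 + (((10 + I*√14/2) - 6) - 39)*151 = 48 + ((4 + I*√14/2) - 39)*151 = 48 + (-35 + I*√14/2)*151 = 48 + (-5285 + 151*I*√14/2) = -5237 + 151*I*√14/2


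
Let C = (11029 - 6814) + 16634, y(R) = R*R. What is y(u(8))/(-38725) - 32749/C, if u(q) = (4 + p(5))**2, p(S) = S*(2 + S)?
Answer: -49501136434/807377525 ≈ -61.311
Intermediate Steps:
u(q) = 1521 (u(q) = (4 + 5*(2 + 5))**2 = (4 + 5*7)**2 = (4 + 35)**2 = 39**2 = 1521)
y(R) = R**2
C = 20849 (C = 4215 + 16634 = 20849)
y(u(8))/(-38725) - 32749/C = 1521**2/(-38725) - 32749/20849 = 2313441*(-1/38725) - 32749*1/20849 = -2313441/38725 - 32749/20849 = -49501136434/807377525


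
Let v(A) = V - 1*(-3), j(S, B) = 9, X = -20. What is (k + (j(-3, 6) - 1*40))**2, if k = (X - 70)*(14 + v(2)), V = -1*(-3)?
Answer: 3352561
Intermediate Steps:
V = 3
v(A) = 6 (v(A) = 3 - 1*(-3) = 3 + 3 = 6)
k = -1800 (k = (-20 - 70)*(14 + 6) = -90*20 = -1800)
(k + (j(-3, 6) - 1*40))**2 = (-1800 + (9 - 1*40))**2 = (-1800 + (9 - 40))**2 = (-1800 - 31)**2 = (-1831)**2 = 3352561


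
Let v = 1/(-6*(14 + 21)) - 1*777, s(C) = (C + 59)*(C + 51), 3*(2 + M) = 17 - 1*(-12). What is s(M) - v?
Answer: 2953513/630 ≈ 4688.1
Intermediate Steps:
M = 23/3 (M = -2 + (17 - 1*(-12))/3 = -2 + (17 + 12)/3 = -2 + (⅓)*29 = -2 + 29/3 = 23/3 ≈ 7.6667)
s(C) = (51 + C)*(59 + C) (s(C) = (59 + C)*(51 + C) = (51 + C)*(59 + C))
v = -163171/210 (v = 1/(-6*35) - 777 = 1/(-210) - 777 = -1/210 - 777 = -163171/210 ≈ -777.00)
s(M) - v = (3009 + (23/3)² + 110*(23/3)) - 1*(-163171/210) = (3009 + 529/9 + 2530/3) + 163171/210 = 35200/9 + 163171/210 = 2953513/630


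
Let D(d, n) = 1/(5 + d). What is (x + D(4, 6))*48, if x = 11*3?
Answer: 4768/3 ≈ 1589.3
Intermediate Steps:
x = 33
(x + D(4, 6))*48 = (33 + 1/(5 + 4))*48 = (33 + 1/9)*48 = (298/9)*48 = 4768/3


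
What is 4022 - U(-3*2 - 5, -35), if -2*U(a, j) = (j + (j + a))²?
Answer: 14605/2 ≈ 7302.5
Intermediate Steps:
U(a, j) = -(a + 2*j)²/2 (U(a, j) = -(j + (j + a))²/2 = -(j + (a + j))²/2 = -(a + 2*j)²/2)
4022 - U(-3*2 - 5, -35) = 4022 - (-1)*((-3*2 - 5) + 2*(-35))²/2 = 4022 - (-1)*((-6 - 5) - 70)²/2 = 4022 - (-1)*(-11 - 70)²/2 = 4022 - (-1)*(-81)²/2 = 4022 - (-1)*6561/2 = 4022 - 1*(-6561/2) = 4022 + 6561/2 = 14605/2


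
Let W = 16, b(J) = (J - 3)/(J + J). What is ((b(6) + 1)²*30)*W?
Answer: 750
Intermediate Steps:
b(J) = (-3 + J)/(2*J) (b(J) = (-3 + J)/((2*J)) = (-3 + J)*(1/(2*J)) = (-3 + J)/(2*J))
((b(6) + 1)²*30)*W = (((½)*(-3 + 6)/6 + 1)²*30)*16 = (((½)*(⅙)*3 + 1)²*30)*16 = ((¼ + 1)²*30)*16 = ((5/4)²*30)*16 = ((25/16)*30)*16 = (375/8)*16 = 750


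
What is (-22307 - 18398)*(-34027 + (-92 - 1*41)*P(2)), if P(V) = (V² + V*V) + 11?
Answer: 1487930570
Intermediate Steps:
P(V) = 11 + 2*V² (P(V) = (V² + V²) + 11 = 2*V² + 11 = 11 + 2*V²)
(-22307 - 18398)*(-34027 + (-92 - 1*41)*P(2)) = (-22307 - 18398)*(-34027 + (-92 - 1*41)*(11 + 2*2²)) = -40705*(-34027 + (-92 - 41)*(11 + 2*4)) = -40705*(-34027 - 133*(11 + 8)) = -40705*(-34027 - 133*19) = -40705*(-34027 - 2527) = -40705*(-36554) = 1487930570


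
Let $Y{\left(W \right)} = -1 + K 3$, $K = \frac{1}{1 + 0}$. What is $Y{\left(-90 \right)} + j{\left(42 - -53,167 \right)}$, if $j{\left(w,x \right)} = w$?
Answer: $97$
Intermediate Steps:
$K = 1$ ($K = 1^{-1} = 1$)
$Y{\left(W \right)} = 2$ ($Y{\left(W \right)} = -1 + 1 \cdot 3 = -1 + 3 = 2$)
$Y{\left(-90 \right)} + j{\left(42 - -53,167 \right)} = 2 + \left(42 - -53\right) = 2 + \left(42 + 53\right) = 2 + 95 = 97$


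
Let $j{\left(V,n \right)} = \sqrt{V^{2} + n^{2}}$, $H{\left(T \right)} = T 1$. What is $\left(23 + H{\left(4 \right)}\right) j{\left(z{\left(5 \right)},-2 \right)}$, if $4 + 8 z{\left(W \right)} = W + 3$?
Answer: $\frac{27 \sqrt{17}}{2} \approx 55.662$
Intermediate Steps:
$H{\left(T \right)} = T$
$z{\left(W \right)} = - \frac{1}{8} + \frac{W}{8}$ ($z{\left(W \right)} = - \frac{1}{2} + \frac{W + 3}{8} = - \frac{1}{2} + \frac{3 + W}{8} = - \frac{1}{2} + \left(\frac{3}{8} + \frac{W}{8}\right) = - \frac{1}{8} + \frac{W}{8}$)
$\left(23 + H{\left(4 \right)}\right) j{\left(z{\left(5 \right)},-2 \right)} = \left(23 + 4\right) \sqrt{\left(- \frac{1}{8} + \frac{1}{8} \cdot 5\right)^{2} + \left(-2\right)^{2}} = 27 \sqrt{\left(- \frac{1}{8} + \frac{5}{8}\right)^{2} + 4} = 27 \sqrt{\left(\frac{1}{2}\right)^{2} + 4} = 27 \sqrt{\frac{1}{4} + 4} = 27 \sqrt{\frac{17}{4}} = 27 \frac{\sqrt{17}}{2} = \frac{27 \sqrt{17}}{2}$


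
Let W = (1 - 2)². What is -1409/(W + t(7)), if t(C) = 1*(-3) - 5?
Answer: 1409/7 ≈ 201.29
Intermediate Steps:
t(C) = -8 (t(C) = -3 - 5 = -8)
W = 1 (W = (-1)² = 1)
-1409/(W + t(7)) = -1409/(1 - 8) = -1409/(-7) = -1409*(-⅐) = 1409/7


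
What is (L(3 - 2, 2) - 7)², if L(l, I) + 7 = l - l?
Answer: 196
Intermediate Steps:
L(l, I) = -7 (L(l, I) = -7 + (l - l) = -7 + 0 = -7)
(L(3 - 2, 2) - 7)² = (-7 - 7)² = (-14)² = 196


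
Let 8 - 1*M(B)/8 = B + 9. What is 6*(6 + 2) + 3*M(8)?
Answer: -168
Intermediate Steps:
M(B) = -8 - 8*B (M(B) = 64 - 8*(B + 9) = 64 - 8*(9 + B) = 64 + (-72 - 8*B) = -8 - 8*B)
6*(6 + 2) + 3*M(8) = 6*(6 + 2) + 3*(-8 - 8*8) = 6*8 + 3*(-8 - 64) = 48 + 3*(-72) = 48 - 216 = -168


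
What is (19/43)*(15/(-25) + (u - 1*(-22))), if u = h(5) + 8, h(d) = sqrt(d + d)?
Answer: 2793/215 + 19*sqrt(10)/43 ≈ 14.388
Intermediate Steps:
h(d) = sqrt(2)*sqrt(d) (h(d) = sqrt(2*d) = sqrt(2)*sqrt(d))
u = 8 + sqrt(10) (u = sqrt(2)*sqrt(5) + 8 = sqrt(10) + 8 = 8 + sqrt(10) ≈ 11.162)
(19/43)*(15/(-25) + (u - 1*(-22))) = (19/43)*(15/(-25) + ((8 + sqrt(10)) - 1*(-22))) = (19*(1/43))*(15*(-1/25) + ((8 + sqrt(10)) + 22)) = 19*(-3/5 + (30 + sqrt(10)))/43 = 19*(147/5 + sqrt(10))/43 = 2793/215 + 19*sqrt(10)/43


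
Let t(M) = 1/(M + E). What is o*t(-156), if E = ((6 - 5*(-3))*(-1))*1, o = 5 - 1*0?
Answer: -5/177 ≈ -0.028249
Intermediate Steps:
o = 5 (o = 5 + 0 = 5)
E = -21 (E = ((6 + 15)*(-1))*1 = (21*(-1))*1 = -21*1 = -21)
t(M) = 1/(-21 + M) (t(M) = 1/(M - 21) = 1/(-21 + M))
o*t(-156) = 5/(-21 - 156) = 5/(-177) = 5*(-1/177) = -5/177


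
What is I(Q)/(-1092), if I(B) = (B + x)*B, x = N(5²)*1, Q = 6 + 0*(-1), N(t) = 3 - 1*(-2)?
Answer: -11/182 ≈ -0.060440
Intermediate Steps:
N(t) = 5 (N(t) = 3 + 2 = 5)
Q = 6 (Q = 6 + 0 = 6)
x = 5 (x = 5*1 = 5)
I(B) = B*(5 + B) (I(B) = (B + 5)*B = (5 + B)*B = B*(5 + B))
I(Q)/(-1092) = (6*(5 + 6))/(-1092) = (6*11)*(-1/1092) = 66*(-1/1092) = -11/182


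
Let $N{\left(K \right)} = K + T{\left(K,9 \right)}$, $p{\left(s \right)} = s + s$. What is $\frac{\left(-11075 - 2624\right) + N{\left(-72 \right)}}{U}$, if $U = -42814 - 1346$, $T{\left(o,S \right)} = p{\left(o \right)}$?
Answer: $\frac{121}{384} \approx 0.3151$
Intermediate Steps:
$p{\left(s \right)} = 2 s$
$T{\left(o,S \right)} = 2 o$
$N{\left(K \right)} = 3 K$ ($N{\left(K \right)} = K + 2 K = 3 K$)
$U = -44160$
$\frac{\left(-11075 - 2624\right) + N{\left(-72 \right)}}{U} = \frac{\left(-11075 - 2624\right) + 3 \left(-72\right)}{-44160} = \left(-13699 - 216\right) \left(- \frac{1}{44160}\right) = \left(-13915\right) \left(- \frac{1}{44160}\right) = \frac{121}{384}$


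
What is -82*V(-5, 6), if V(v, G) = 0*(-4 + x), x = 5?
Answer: 0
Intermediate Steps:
V(v, G) = 0 (V(v, G) = 0*(-4 + 5) = 0*1 = 0)
-82*V(-5, 6) = -82*0 = 0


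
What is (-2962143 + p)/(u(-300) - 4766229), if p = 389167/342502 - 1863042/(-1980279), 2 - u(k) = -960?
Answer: 669690217804676539/1077346682055897162 ≈ 0.62161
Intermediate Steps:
u(k) = 962 (u(k) = 2 - 1*(-960) = 2 + 960 = 962)
p = 469584949559/226083172686 (p = 389167*(1/342502) - 1863042*(-1/1980279) = 389167/342502 + 621014/660093 = 469584949559/226083172686 ≈ 2.0770)
(-2962143 + p)/(u(-300) - 4766229) = (-2962143 + 469584949559/226083172686)/(962 - 4766229) = -669690217804676539/226083172686/(-4765267) = -669690217804676539/226083172686*(-1/4765267) = 669690217804676539/1077346682055897162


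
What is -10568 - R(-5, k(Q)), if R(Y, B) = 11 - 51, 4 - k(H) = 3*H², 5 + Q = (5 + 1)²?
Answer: -10528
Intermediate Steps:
Q = 31 (Q = -5 + (5 + 1)² = -5 + 6² = -5 + 36 = 31)
k(H) = 4 - 3*H²
R(Y, B) = -40
-10568 - R(-5, k(Q)) = -10568 - 1*(-40) = -10568 + 40 = -10528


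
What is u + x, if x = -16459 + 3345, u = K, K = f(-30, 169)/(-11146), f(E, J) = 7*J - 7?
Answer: -73084910/5573 ≈ -13114.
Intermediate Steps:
f(E, J) = -7 + 7*J
K = -588/5573 (K = (-7 + 7*169)/(-11146) = (-7 + 1183)*(-1/11146) = 1176*(-1/11146) = -588/5573 ≈ -0.10551)
u = -588/5573 ≈ -0.10551
x = -13114
u + x = -588/5573 - 13114 = -73084910/5573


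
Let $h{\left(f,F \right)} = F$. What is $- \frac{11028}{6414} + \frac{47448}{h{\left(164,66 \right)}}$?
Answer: $\frac{8433434}{11759} \approx 717.19$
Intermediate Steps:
$- \frac{11028}{6414} + \frac{47448}{h{\left(164,66 \right)}} = - \frac{11028}{6414} + \frac{47448}{66} = \left(-11028\right) \frac{1}{6414} + 47448 \cdot \frac{1}{66} = - \frac{1838}{1069} + \frac{7908}{11} = \frac{8433434}{11759}$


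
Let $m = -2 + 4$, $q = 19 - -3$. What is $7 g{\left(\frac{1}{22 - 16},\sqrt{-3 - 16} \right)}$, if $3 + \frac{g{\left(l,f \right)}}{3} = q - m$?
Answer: $357$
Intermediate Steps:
$q = 22$ ($q = 19 + 3 = 22$)
$m = 2$
$g{\left(l,f \right)} = 51$ ($g{\left(l,f \right)} = -9 + 3 \left(22 - 2\right) = -9 + 3 \cdot 20 = -9 + 60 = 51$)
$7 g{\left(\frac{1}{22 - 16},\sqrt{-3 - 16} \right)} = 7 \cdot 51 = 357$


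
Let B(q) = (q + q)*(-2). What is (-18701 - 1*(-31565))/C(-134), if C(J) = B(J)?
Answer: 24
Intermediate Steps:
B(q) = -4*q (B(q) = (2*q)*(-2) = -4*q)
C(J) = -4*J
(-18701 - 1*(-31565))/C(-134) = (-18701 - 1*(-31565))/((-4*(-134))) = (-18701 + 31565)/536 = 12864*(1/536) = 24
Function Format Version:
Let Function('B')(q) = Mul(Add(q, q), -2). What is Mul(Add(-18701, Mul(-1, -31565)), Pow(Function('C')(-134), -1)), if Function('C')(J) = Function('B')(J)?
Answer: 24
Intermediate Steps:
Function('B')(q) = Mul(-4, q) (Function('B')(q) = Mul(Mul(2, q), -2) = Mul(-4, q))
Function('C')(J) = Mul(-4, J)
Mul(Add(-18701, Mul(-1, -31565)), Pow(Function('C')(-134), -1)) = Mul(Add(-18701, Mul(-1, -31565)), Pow(Mul(-4, -134), -1)) = Mul(Add(-18701, 31565), Pow(536, -1)) = Mul(12864, Rational(1, 536)) = 24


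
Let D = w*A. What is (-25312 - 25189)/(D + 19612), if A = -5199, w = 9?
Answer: 50501/27179 ≈ 1.8581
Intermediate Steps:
D = -46791 (D = 9*(-5199) = -46791)
(-25312 - 25189)/(D + 19612) = (-25312 - 25189)/(-46791 + 19612) = -50501/(-27179) = -50501*(-1/27179) = 50501/27179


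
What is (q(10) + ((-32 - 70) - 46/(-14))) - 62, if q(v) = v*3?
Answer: -915/7 ≈ -130.71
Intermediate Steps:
q(v) = 3*v
(q(10) + ((-32 - 70) - 46/(-14))) - 62 = (3*10 + ((-32 - 70) - 46/(-14))) - 62 = (30 + (-102 - 46*(-1/14))) - 62 = (30 + (-102 + 23/7)) - 62 = (30 - 691/7) - 62 = -481/7 - 62 = -915/7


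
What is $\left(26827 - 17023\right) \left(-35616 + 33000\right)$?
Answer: $-25647264$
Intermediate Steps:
$\left(26827 - 17023\right) \left(-35616 + 33000\right) = 9804 \left(-2616\right) = -25647264$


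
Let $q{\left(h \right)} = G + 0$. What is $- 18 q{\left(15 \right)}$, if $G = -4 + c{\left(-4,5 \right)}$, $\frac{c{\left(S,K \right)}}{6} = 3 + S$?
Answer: $180$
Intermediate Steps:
$c{\left(S,K \right)} = 18 + 6 S$ ($c{\left(S,K \right)} = 6 \left(3 + S\right) = 18 + 6 S$)
$G = -10$ ($G = -4 + \left(18 + 6 \left(-4\right)\right) = -4 + \left(18 - 24\right) = -4 - 6 = -10$)
$q{\left(h \right)} = -10$ ($q{\left(h \right)} = -10 + 0 = -10$)
$- 18 q{\left(15 \right)} = \left(-18\right) \left(-10\right) = 180$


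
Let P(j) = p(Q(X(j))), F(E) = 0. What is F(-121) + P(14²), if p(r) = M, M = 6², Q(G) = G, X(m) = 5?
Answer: 36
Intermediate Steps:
M = 36
p(r) = 36
P(j) = 36
F(-121) + P(14²) = 0 + 36 = 36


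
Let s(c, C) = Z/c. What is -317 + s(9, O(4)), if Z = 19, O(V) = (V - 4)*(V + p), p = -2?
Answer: -2834/9 ≈ -314.89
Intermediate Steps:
O(V) = (-4 + V)*(-2 + V) (O(V) = (V - 4)*(V - 2) = (-4 + V)*(-2 + V))
s(c, C) = 19/c
-317 + s(9, O(4)) = -317 + 19/9 = -2834/9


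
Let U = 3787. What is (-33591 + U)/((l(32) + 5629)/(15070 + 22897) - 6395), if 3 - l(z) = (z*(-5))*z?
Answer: 1131568468/242788213 ≈ 4.6607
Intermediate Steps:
l(z) = 3 + 5*z**2 (l(z) = 3 - z*(-5)*z = 3 - (-5*z)*z = 3 - (-5)*z**2 = 3 + 5*z**2)
(-33591 + U)/((l(32) + 5629)/(15070 + 22897) - 6395) = (-33591 + 3787)/(((3 + 5*32**2) + 5629)/(15070 + 22897) - 6395) = -29804/(((3 + 5*1024) + 5629)/37967 - 6395) = -29804/(((3 + 5120) + 5629)*(1/37967) - 6395) = -29804/((5123 + 5629)*(1/37967) - 6395) = -29804/(10752*(1/37967) - 6395) = -29804/(10752/37967 - 6395) = -29804/(-242788213/37967) = -29804*(-37967/242788213) = 1131568468/242788213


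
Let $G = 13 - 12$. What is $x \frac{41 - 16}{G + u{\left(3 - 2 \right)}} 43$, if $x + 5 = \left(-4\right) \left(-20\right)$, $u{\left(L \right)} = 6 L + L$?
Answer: $\frac{80625}{8} \approx 10078.0$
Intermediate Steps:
$u{\left(L \right)} = 7 L$
$G = 1$ ($G = 13 - 12 = 1$)
$x = 75$ ($x = -5 - -80 = -5 + 80 = 75$)
$x \frac{41 - 16}{G + u{\left(3 - 2 \right)}} 43 = 75 \frac{41 - 16}{1 + 7 \left(3 - 2\right)} 43 = 75 \frac{25}{1 + 7 \cdot 1} \cdot 43 = 75 \frac{25}{1 + 7} \cdot 43 = 75 \cdot \frac{25}{8} \cdot 43 = \frac{1875}{8} \cdot 43 = \frac{80625}{8}$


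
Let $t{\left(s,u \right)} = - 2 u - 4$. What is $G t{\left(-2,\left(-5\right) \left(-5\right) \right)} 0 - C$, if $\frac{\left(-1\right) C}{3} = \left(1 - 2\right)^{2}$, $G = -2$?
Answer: $3$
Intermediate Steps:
$t{\left(s,u \right)} = -4 - 2 u$
$C = -3$ ($C = - 3 \left(1 - 2\right)^{2} = - 3 \left(-1\right)^{2} = \left(-3\right) 1 = -3$)
$G t{\left(-2,\left(-5\right) \left(-5\right) \right)} 0 - C = - 2 \left(-4 - 2 \left(\left(-5\right) \left(-5\right)\right)\right) 0 - -3 = - 2 \left(-4 - 50\right) 0 + 3 = \left(-2\right) \left(-54\right) 0 + 3 = 108 \cdot 0 + 3 = 0 + 3 = 3$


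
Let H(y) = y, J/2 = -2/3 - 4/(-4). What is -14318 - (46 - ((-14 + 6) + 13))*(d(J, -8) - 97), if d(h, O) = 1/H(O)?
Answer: -82687/8 ≈ -10336.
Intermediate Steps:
J = ⅔ (J = 2*(-2/3 - 4/(-4)) = 2*(-2*⅓ - 4*(-¼)) = 2*(-⅔ + 1) = 2*(⅓) = ⅔ ≈ 0.66667)
d(h, O) = 1/O
-14318 - (46 - ((-14 + 6) + 13))*(d(J, -8) - 97) = -14318 - (46 - ((-14 + 6) + 13))*(1/(-8) - 97) = -14318 - (46 - (-8 + 13))*(-⅛ - 97) = -14318 - (46 - 1*5)*(-777)/8 = -14318 - (46 - 5)*(-777)/8 = -14318 - 41*(-777)/8 = -14318 - 1*(-31857/8) = -14318 + 31857/8 = -82687/8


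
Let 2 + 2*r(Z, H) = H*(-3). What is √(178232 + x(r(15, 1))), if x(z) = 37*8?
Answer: 4*√11158 ≈ 422.53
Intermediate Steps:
r(Z, H) = -1 - 3*H/2 (r(Z, H) = -1 + (H*(-3))/2 = -1 + (-3*H)/2 = -1 - 3*H/2)
x(z) = 296
√(178232 + x(r(15, 1))) = √(178232 + 296) = √178528 = 4*√11158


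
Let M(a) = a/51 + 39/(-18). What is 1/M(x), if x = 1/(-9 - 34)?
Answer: -4386/9505 ≈ -0.46144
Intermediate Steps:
x = -1/43 (x = 1/(-43) = -1/43 ≈ -0.023256)
M(a) = -13/6 + a/51 (M(a) = a*(1/51) + 39*(-1/18) = a/51 - 13/6 = -13/6 + a/51)
1/M(x) = 1/(-13/6 + (1/51)*(-1/43)) = 1/(-13/6 - 1/2193) = 1/(-9505/4386) = -4386/9505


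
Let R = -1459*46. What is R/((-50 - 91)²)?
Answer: -67114/19881 ≈ -3.3758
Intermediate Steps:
R = -67114
R/((-50 - 91)²) = -67114/(-50 - 91)² = -67114/((-141)²) = -67114/19881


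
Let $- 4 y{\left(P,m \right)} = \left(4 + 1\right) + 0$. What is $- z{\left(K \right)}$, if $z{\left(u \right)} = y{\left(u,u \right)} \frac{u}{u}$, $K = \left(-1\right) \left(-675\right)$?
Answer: $\frac{5}{4} \approx 1.25$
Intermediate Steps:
$y{\left(P,m \right)} = - \frac{5}{4}$ ($y{\left(P,m \right)} = - \frac{\left(4 + 1\right) + 0}{4} = - \frac{5 + 0}{4} = \left(- \frac{1}{4}\right) 5 = - \frac{5}{4}$)
$K = 675$
$z{\left(u \right)} = - \frac{5}{4}$ ($z{\left(u \right)} = - \frac{5 \frac{u}{u}}{4} = \left(- \frac{5}{4}\right) 1 = - \frac{5}{4}$)
$- z{\left(K \right)} = \left(-1\right) \left(- \frac{5}{4}\right) = \frac{5}{4}$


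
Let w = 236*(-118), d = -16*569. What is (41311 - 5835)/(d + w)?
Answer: -8869/9238 ≈ -0.96006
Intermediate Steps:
d = -9104
w = -27848
(41311 - 5835)/(d + w) = (41311 - 5835)/(-9104 - 27848) = 35476/(-36952) = 35476*(-1/36952) = -8869/9238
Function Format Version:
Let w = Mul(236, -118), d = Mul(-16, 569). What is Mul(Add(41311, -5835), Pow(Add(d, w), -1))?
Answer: Rational(-8869, 9238) ≈ -0.96006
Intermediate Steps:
d = -9104
w = -27848
Mul(Add(41311, -5835), Pow(Add(d, w), -1)) = Mul(Add(41311, -5835), Pow(Add(-9104, -27848), -1)) = Mul(35476, Pow(-36952, -1)) = Mul(35476, Rational(-1, 36952)) = Rational(-8869, 9238)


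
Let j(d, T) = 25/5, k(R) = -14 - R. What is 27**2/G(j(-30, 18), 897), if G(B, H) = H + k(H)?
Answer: -729/14 ≈ -52.071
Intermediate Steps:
j(d, T) = 5 (j(d, T) = 25*(1/5) = 5)
G(B, H) = -14 (G(B, H) = H + (-14 - H) = -14)
27**2/G(j(-30, 18), 897) = 27**2/(-14) = 729*(-1/14) = -729/14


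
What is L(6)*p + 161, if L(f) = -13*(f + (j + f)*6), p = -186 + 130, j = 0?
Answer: 30737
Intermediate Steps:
p = -56
L(f) = -91*f (L(f) = -13*(f + (0 + f)*6) = -13*(f + f*6) = -13*(f + 6*f) = -91*f)
L(6)*p + 161 = -91*6*(-56) + 161 = -546*(-56) + 161 = 30576 + 161 = 30737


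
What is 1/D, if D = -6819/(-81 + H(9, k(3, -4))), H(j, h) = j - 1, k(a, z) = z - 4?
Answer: 73/6819 ≈ 0.010705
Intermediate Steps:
k(a, z) = -4 + z
H(j, h) = -1 + j
D = 6819/73 (D = -6819/(-81 + (-1 + 9)) = -6819/(-81 + 8) = -6819/(-73) = -1/73*(-6819) = 6819/73 ≈ 93.411)
1/D = 1/(6819/73) = 73/6819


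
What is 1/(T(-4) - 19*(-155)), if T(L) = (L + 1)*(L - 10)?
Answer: 1/2987 ≈ 0.00033478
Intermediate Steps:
T(L) = (1 + L)*(-10 + L)
1/(T(-4) - 19*(-155)) = 1/((-10 + (-4)² - 9*(-4)) - 19*(-155)) = 1/((-10 + 16 + 36) + 2945) = 1/(42 + 2945) = 1/2987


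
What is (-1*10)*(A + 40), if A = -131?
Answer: 910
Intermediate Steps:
(-1*10)*(A + 40) = (-1*10)*(-131 + 40) = -10*(-91) = 910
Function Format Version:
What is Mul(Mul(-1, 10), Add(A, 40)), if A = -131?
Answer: 910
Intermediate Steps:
Mul(Mul(-1, 10), Add(A, 40)) = Mul(Mul(-1, 10), Add(-131, 40)) = Mul(-10, -91) = 910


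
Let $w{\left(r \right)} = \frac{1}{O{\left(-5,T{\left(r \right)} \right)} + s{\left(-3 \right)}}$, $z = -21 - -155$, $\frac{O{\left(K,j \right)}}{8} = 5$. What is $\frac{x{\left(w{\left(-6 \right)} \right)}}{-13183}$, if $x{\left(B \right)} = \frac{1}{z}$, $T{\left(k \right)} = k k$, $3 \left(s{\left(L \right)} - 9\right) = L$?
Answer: $- \frac{1}{1766522} \approx -5.6608 \cdot 10^{-7}$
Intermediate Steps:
$s{\left(L \right)} = 9 + \frac{L}{3}$
$T{\left(k \right)} = k^{2}$
$O{\left(K,j \right)} = 40$ ($O{\left(K,j \right)} = 8 \cdot 5 = 40$)
$z = 134$ ($z = -21 + 155 = 134$)
$w{\left(r \right)} = \frac{1}{48}$ ($w{\left(r \right)} = \frac{1}{40 + \left(9 + \frac{1}{3} \left(-3\right)\right)} = \frac{1}{40 + \left(9 - 1\right)} = \frac{1}{40 + 8} = \frac{1}{48}$)
$x{\left(B \right)} = \frac{1}{134}$
$\frac{x{\left(w{\left(-6 \right)} \right)}}{-13183} = \frac{1}{134 \left(-13183\right)} = \frac{1}{134} \left(- \frac{1}{13183}\right) = - \frac{1}{1766522}$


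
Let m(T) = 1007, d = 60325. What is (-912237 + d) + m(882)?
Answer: -850905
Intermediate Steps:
(-912237 + d) + m(882) = (-912237 + 60325) + 1007 = -851912 + 1007 = -850905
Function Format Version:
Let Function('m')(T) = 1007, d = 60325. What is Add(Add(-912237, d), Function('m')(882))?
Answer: -850905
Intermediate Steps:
Add(Add(-912237, d), Function('m')(882)) = Add(Add(-912237, 60325), 1007) = Add(-851912, 1007) = -850905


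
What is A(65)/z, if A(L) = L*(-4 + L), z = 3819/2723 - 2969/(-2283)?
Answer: 24648854685/16803364 ≈ 1466.9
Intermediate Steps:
z = 16803364/6216609 (z = 3819*(1/2723) - 2969*(-1/2283) = 3819/2723 + 2969/2283 = 16803364/6216609 ≈ 2.7030)
A(65)/z = (65*(-4 + 65))/(16803364/6216609) = (65*61)*(6216609/16803364) = 3965*(6216609/16803364) = 24648854685/16803364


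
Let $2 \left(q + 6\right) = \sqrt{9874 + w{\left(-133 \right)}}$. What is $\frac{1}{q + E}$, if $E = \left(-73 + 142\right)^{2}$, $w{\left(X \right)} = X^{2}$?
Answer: $\frac{19020}{90412537} - \frac{2 \sqrt{27563}}{90412537} \approx 0.0002067$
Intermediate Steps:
$E = 4761$ ($E = 69^{2} = 4761$)
$q = -6 + \frac{\sqrt{27563}}{2}$ ($q = -6 + \frac{\sqrt{9874 + \left(-133\right)^{2}}}{2} = -6 + \frac{\sqrt{9874 + 17689}}{2} = -6 + \frac{\sqrt{27563}}{2} \approx 77.01$)
$\frac{1}{q + E} = \frac{1}{\left(-6 + \frac{\sqrt{27563}}{2}\right) + 4761} = \frac{1}{4755 + \frac{\sqrt{27563}}{2}}$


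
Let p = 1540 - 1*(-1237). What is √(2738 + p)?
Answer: √5515 ≈ 74.263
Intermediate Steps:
p = 2777 (p = 1540 + 1237 = 2777)
√(2738 + p) = √(2738 + 2777) = √5515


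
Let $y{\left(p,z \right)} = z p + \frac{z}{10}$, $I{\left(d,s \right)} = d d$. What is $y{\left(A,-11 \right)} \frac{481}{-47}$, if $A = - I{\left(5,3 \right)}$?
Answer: $- \frac{1317459}{470} \approx -2803.1$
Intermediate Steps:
$I{\left(d,s \right)} = d^{2}$
$A = -25$ ($A = - 5^{2} = \left(-1\right) 25 = -25$)
$y{\left(p,z \right)} = \frac{z}{10} + p z$ ($y{\left(p,z \right)} = p z + \frac{z}{10} = \frac{z}{10} + p z$)
$y{\left(A,-11 \right)} \frac{481}{-47} = - 11 \left(\frac{1}{10} - 25\right) \frac{481}{-47} = \left(-11\right) \left(- \frac{249}{10}\right) 481 \left(- \frac{1}{47}\right) = \frac{2739}{10} \left(- \frac{481}{47}\right) = - \frac{1317459}{470}$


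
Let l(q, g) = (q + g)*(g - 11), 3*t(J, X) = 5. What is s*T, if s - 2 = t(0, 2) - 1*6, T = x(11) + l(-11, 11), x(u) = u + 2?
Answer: -91/3 ≈ -30.333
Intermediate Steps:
t(J, X) = 5/3 (t(J, X) = (1/3)*5 = 5/3)
l(q, g) = (-11 + g)*(g + q) (l(q, g) = (g + q)*(-11 + g) = (-11 + g)*(g + q))
x(u) = 2 + u
T = 13 (T = (2 + 11) + (11**2 - 11*11 - 11*(-11) + 11*(-11)) = 13 + (121 - 121 + 121 - 121) = 13 + 0 = 13)
s = -7/3 (s = 2 + (5/3 - 1*6) = 2 + (5/3 - 6) = 2 - 13/3 = -7/3 ≈ -2.3333)
s*T = -7/3*13 = -91/3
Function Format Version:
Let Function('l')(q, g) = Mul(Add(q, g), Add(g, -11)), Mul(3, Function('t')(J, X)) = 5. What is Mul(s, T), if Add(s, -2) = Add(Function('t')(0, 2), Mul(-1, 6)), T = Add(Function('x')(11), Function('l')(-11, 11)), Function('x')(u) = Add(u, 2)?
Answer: Rational(-91, 3) ≈ -30.333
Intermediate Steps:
Function('t')(J, X) = Rational(5, 3) (Function('t')(J, X) = Mul(Rational(1, 3), 5) = Rational(5, 3))
Function('l')(q, g) = Mul(Add(-11, g), Add(g, q)) (Function('l')(q, g) = Mul(Add(g, q), Add(-11, g)) = Mul(Add(-11, g), Add(g, q)))
Function('x')(u) = Add(2, u)
T = 13 (T = Add(Add(2, 11), Add(Pow(11, 2), Mul(-11, 11), Mul(-11, -11), Mul(11, -11))) = Add(13, Add(121, -121, 121, -121)) = Add(13, 0) = 13)
s = Rational(-7, 3) (s = Add(2, Add(Rational(5, 3), Mul(-1, 6))) = Add(2, Add(Rational(5, 3), -6)) = Add(2, Rational(-13, 3)) = Rational(-7, 3) ≈ -2.3333)
Mul(s, T) = Mul(Rational(-7, 3), 13) = Rational(-91, 3)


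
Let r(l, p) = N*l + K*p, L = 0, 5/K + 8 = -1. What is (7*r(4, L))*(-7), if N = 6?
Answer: -1176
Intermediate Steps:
K = -5/9 (K = 5/(-8 - 1) = 5/(-9) = 5*(-⅑) = -5/9 ≈ -0.55556)
r(l, p) = 6*l - 5*p/9
(7*r(4, L))*(-7) = (7*(6*4 - 5/9*0))*(-7) = (7*(24 + 0))*(-7) = (7*24)*(-7) = 168*(-7) = -1176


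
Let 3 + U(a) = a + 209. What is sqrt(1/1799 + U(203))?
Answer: 4*sqrt(82730613)/1799 ≈ 20.224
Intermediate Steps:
U(a) = 206 + a (U(a) = -3 + (a + 209) = -3 + (209 + a) = 206 + a)
sqrt(1/1799 + U(203)) = sqrt(1/1799 + (206 + 203)) = sqrt(1/1799 + 409) = sqrt(735792/1799) = 4*sqrt(82730613)/1799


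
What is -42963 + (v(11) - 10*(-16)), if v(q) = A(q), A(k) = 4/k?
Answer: -470829/11 ≈ -42803.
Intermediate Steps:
v(q) = 4/q
-42963 + (v(11) - 10*(-16)) = -42963 + (4/11 - 10*(-16)) = -42963 + (4*(1/11) + 160) = -42963 + (4/11 + 160) = -42963 + 1764/11 = -470829/11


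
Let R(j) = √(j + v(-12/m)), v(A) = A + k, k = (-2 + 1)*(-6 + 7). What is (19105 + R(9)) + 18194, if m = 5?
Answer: 37299 + 2*√35/5 ≈ 37301.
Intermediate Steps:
k = -1 (k = -1*1 = -1)
v(A) = -1 + A (v(A) = A - 1 = -1 + A)
R(j) = √(-17/5 + j) (R(j) = √(j + (-1 - 12/5)) = √(j - 17/5) = √(-17/5 + j))
(19105 + R(9)) + 18194 = (19105 + √(-85 + 25*9)/5) + 18194 = (19105 + √(-85 + 225)/5) + 18194 = (19105 + √140/5) + 18194 = (19105 + (2*√35)/5) + 18194 = (19105 + 2*√35/5) + 18194 = 37299 + 2*√35/5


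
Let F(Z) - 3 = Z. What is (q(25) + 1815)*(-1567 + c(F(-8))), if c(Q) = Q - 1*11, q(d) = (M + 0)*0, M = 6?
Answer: -2873145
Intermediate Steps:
q(d) = 0 (q(d) = (6 + 0)*0 = 6*0 = 0)
F(Z) = 3 + Z
c(Q) = -11 + Q (c(Q) = Q - 11 = -11 + Q)
(q(25) + 1815)*(-1567 + c(F(-8))) = (0 + 1815)*(-1567 + (-11 + (3 - 8))) = 1815*(-1567 + (-11 - 5)) = 1815*(-1567 - 16) = 1815*(-1583) = -2873145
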